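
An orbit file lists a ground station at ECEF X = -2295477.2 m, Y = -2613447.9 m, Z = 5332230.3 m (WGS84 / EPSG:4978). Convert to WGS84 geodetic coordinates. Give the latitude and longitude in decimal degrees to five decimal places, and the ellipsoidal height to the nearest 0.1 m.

lat 57.05790°, lon -131.29390°, h 3361.7 m

λ = atan2(Y, X) = -131.29390075°; p = √(X²+Y²) = 3478408.5 m.
Bowring's method on WGS84 (a = 6378137 m, b = 6356752.314 m) gives φ = 57.05790004°, h = 3361.721 m.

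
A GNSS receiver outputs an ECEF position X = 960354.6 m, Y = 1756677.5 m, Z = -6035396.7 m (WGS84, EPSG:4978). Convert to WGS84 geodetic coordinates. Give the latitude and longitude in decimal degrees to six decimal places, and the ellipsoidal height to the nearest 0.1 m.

λ = atan2(Y, X) = 61.33509954°; p = √(X²+Y²) = 2002048.2 m.
Bowring's method on WGS84 (a = 6378137 m, b = 6356752.314 m) gives φ = -71.76309986°, h = -72.566 m.

lat -71.763100°, lon 61.335100°, h -72.6 m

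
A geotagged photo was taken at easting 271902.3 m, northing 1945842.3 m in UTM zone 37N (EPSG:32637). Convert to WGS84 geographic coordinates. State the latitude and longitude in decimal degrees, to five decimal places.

Zone 37N: λ₀ = 39°, k₀ = 0.9996, false easting 500000 m.
Meridian distance M = (N − FN)/k₀ = 1946620.9 m.
Inverse transverse Mercator on WGS84 gives φ = 17.58750034°, λ = 36.85070007°.

lat 17.58750°, lon 36.85070°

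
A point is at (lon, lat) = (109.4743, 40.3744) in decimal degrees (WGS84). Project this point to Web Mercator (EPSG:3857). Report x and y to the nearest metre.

x 12186623 m, y 4920499 m

Web Mercator is spherical with R = a = 6378137 m.
x = R·λ = 6378137 × 1.910686981 = 12186623.331 m.
y = R·ln tan(π/4 + φ/2) = 6378137 × 0.771463386 = 4920499.164 m.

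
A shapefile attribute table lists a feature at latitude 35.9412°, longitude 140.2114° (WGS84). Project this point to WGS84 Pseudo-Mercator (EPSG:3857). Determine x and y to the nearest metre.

Web Mercator is spherical with R = a = 6378137 m.
x = R·λ = 6378137 × 2.447150579 = 15608261.651 m.
y = R·ln tan(π/4 + φ/2) = 6378137 × 0.673007431 = 4292533.596 m.

x 15608262 m, y 4292534 m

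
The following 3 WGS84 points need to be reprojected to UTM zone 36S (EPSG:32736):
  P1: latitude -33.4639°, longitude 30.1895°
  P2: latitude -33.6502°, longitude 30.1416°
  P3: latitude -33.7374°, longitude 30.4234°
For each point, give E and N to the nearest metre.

UTM zone 36S: λ₀ = 33°, k₀ = 0.9996.
P1 (-33.4639°, 30.1895°) → (238795.978, 6293748.892) m.
P2 (-33.6502°, 30.1416°) → (234913.126, 6272962.153) m.
P3 (-33.7374°, 30.4234°) → (261295.821, 6263977.838) m.

P1: E 238796 m, N 6293749 m; P2: E 234913 m, N 6272962 m; P3: E 261296 m, N 6263978 m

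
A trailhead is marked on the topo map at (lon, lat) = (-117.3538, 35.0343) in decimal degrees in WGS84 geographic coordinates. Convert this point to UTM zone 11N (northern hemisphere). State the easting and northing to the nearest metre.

E 467729 m, N 3876904 m

Zone 11 central meridian λ₀ = 6×11 − 183 = -117°; Δλ = -0.3538°.
Transverse Mercator on WGS84 with k₀ = 0.9996 gives E = 467728.572 m, N = 3876904.014 m.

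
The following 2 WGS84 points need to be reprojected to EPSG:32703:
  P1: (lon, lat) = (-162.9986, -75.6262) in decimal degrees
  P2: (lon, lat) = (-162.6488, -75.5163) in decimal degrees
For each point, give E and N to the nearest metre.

UTM zone 3S: λ₀ = -165°, k₀ = 0.9996.
P1 (-75.6262°, -162.9986°) → (555450.597, 1605585.545) m.
P2 (-75.5163°, -162.6488°) → (565624.957, 1617482.458) m.

P1: E 555451 m, N 1605586 m; P2: E 565625 m, N 1617482 m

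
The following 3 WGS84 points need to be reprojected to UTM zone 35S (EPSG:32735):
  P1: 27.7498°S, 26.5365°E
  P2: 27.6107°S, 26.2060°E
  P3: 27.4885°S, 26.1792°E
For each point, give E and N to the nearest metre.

UTM zone 35S: λ₀ = 27°, k₀ = 0.9996.
P1 (-27.7498°, 26.5365°) → (454322.400, 6930427.035) m.
P2 (-27.6107°, 26.2060°) → (421651.713, 6945669.556) m.
P3 (-27.4885°, 26.1792°) → (418917.412, 6959188.921) m.

P1: E 454322 m, N 6930427 m; P2: E 421652 m, N 6945670 m; P3: E 418917 m, N 6959189 m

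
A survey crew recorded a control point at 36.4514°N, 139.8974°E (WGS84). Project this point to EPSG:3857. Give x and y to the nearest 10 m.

Web Mercator is spherical with R = a = 6378137 m.
x = R·λ = 6378137 × 2.441670245 = 15573307.331 m.
y = R·ln tan(π/4 + φ/2) = 6378137 × 0.684041815 = 4362912.409 m.

x 15573310 m, y 4362910 m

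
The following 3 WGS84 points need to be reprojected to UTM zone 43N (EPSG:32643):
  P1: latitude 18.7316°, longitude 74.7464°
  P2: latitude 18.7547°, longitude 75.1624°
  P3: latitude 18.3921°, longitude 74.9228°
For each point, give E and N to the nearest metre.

P1: E 473266 m, N 2071149 m; P2: E 517117 m, N 2073694 m; P3: E 491846 m, N 2033569 m

UTM zone 43N: λ₀ = 75°, k₀ = 0.9996.
P1 (18.7316°, 74.7464°) → (473266.054, 2071149.012) m.
P2 (18.7547°, 75.1624°) → (517117.491, 2073693.706) m.
P3 (18.3921°, 74.9228°) → (491845.656, 2033568.579) m.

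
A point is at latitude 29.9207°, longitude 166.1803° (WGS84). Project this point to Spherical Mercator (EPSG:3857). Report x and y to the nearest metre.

Web Mercator is spherical with R = a = 6378137 m.
x = R·λ = 6378137 × 2.900393387 = 18499106.376 m.
y = R·ln tan(π/4 + φ/2) = 6378137 × 0.547708623 = 3493360.635 m.

x 18499106 m, y 3493361 m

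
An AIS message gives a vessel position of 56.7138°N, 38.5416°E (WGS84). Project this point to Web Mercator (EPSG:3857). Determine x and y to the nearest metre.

Web Mercator is spherical with R = a = 6378137 m.
x = R·λ = 6378137 × 0.672677819 = 4290431.286 m.
y = R·ln tan(π/4 + φ/2) = 6378137 × 1.207538418 = 7701845.463 m.

x 4290431 m, y 7701845 m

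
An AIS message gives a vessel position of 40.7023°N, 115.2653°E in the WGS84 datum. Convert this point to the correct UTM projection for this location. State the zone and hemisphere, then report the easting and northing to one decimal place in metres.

Zone 50N: E 353451.2 m, N 4507157.4 m

Longitude 115.2653° lies in the 6° band [114°, 120°), giving zone 50; latitude is north of the equator, so 50N.
Zone 50 central meridian λ₀ = 6×50 − 183 = 117°; Δλ = -1.7347°.
Transverse Mercator on WGS84 with k₀ = 0.9996 gives E = 353451.240 m, N = 4507157.362 m.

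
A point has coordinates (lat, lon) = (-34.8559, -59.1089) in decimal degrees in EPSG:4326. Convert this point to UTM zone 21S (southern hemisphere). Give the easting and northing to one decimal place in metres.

Zone 21 central meridian λ₀ = 6×21 − 183 = -57°; Δλ = -2.1089°.
Transverse Mercator on WGS84 with k₀ = 0.9996 gives E = 307207.406 m, N = 6140908.565 m.

E 307207.4 m, N 6140908.6 m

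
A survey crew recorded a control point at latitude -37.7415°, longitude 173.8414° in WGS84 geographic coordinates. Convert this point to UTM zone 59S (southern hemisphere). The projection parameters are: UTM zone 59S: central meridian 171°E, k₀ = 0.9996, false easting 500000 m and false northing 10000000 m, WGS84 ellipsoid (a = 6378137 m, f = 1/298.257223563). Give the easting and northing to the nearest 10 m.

Zone 59 central meridian λ₀ = 6×59 − 183 = 171°; Δλ = +2.8414°.
Transverse Mercator on WGS84 with k₀ = 0.9996 gives E = 750366.427 m, N = 5819063.740 m.

E 750370 m, N 5819060 m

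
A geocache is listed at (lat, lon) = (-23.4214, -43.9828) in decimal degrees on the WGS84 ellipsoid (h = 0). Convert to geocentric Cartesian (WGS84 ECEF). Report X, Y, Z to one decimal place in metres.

WGS84: a = 6378137 m, e² = 0.006694380; N(φ) = a/√(1−e²sin²φ) = 6381512.769 m.
X = (N+h)·cosφ·cosλ = 4213470.399 m; Y = (N+h)·cosφ·sinλ = -4066457.346 m; Z = (N(1−e²)+h)·sinφ = -2519610.716 m.

X 4213470.4 m, Y -4066457.3 m, Z -2519610.7 m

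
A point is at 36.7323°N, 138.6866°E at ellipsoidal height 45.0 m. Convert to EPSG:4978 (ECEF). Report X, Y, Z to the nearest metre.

X -3844069 m, Y 3378690 m, Z 3793652 m

WGS84: a = 6378137 m, e² = 0.006694380; N(φ) = a/√(1−e²sin²φ) = 6385787.138 m.
X = (N+h)·cosφ·cosλ = -3844068.894 m; Y = (N+h)·cosφ·sinλ = 3378690.266 m; Z = (N(1−e²)+h)·sinφ = 3793652.495 m.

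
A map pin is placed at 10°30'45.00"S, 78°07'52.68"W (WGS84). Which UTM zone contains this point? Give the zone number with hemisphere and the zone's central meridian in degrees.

UTM zone = ⌊(λ + 180)/6⌋ + 1; -78.1313° ∈ [-84°, -78°) → zone 17.
Hemisphere: S (φ < 0).
Central meridian λ₀ = 6×17 − 183 = -81°.

Zone 17S, central meridian -81°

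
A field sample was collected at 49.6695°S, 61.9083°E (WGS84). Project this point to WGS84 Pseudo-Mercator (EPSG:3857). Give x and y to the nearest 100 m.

Web Mercator is spherical with R = a = 6378137 m.
x = R·λ = 6378137 × 1.080503669 = 6891600.432 m.
y = R·ln tan(π/4 + φ/2) = 6378137 × -1.001739942 = -6389234.586 m.

x 6891600 m, y -6389200 m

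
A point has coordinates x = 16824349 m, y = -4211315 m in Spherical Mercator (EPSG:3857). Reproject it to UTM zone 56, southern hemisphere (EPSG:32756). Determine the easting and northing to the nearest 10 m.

Web Mercator inverse (R = 6378137 m) → φ = -35.34829971°, λ = 151.13569852°.
UTM 56S forward: E = 330593.450 m, N = 6086735.854 m.

E 330590 m, N 6086740 m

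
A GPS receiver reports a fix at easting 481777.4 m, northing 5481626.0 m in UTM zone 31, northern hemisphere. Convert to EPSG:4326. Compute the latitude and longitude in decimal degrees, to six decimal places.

lat 49.487000°, lon 2.748399°

Zone 31N: λ₀ = 3°, k₀ = 0.9996, false easting 500000 m.
Meridian distance M = (N − FN)/k₀ = 5483819.5 m.
Inverse transverse Mercator on WGS84 gives φ = 49.48700024°, λ = 2.7483994999°.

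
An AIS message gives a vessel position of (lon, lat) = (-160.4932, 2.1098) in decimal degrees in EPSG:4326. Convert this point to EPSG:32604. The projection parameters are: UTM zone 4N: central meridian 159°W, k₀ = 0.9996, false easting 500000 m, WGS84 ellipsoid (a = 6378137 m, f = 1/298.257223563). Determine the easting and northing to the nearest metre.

E 333937 m, N 233277 m

Zone 4 central meridian λ₀ = 6×4 − 183 = -159°; Δλ = -1.4932°.
Transverse Mercator on WGS84 with k₀ = 0.9996 gives E = 333937.233 m, N = 233277.026 m.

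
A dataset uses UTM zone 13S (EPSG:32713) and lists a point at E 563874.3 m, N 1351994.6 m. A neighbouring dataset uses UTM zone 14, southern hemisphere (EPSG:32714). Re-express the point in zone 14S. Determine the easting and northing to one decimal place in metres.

E 423461.6 m, N 1351345.7 m

UTM 13S → geographic: φ = -77.89379993°, λ = -102.27079970°.
UTM 14S (λ₀ = -99°) forward: E = 423461.610 m, N = 1351345.663 m.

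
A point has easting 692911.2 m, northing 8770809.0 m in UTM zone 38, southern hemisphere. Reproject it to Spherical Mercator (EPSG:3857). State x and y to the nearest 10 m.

Unproject from UTM 38S (λ₀ = 45°) → φ = -11.11429987°, λ = 46.76630042°.
Web Mercator (R = 6378137 m): x = 5206000.749 m, y = -1245071.275 m.

x 5206000 m, y -1245070 m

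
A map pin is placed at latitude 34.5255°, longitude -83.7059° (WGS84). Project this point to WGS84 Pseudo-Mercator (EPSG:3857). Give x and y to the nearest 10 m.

Web Mercator is spherical with R = a = 6378137 m.
x = R·λ = 6378137 × -1.460943558 = -9318098.164 m.
y = R·ln tan(π/4 + φ/2) = 6378137 × 0.642755714 = 4099584.000 m.

x -9318100 m, y 4099580 m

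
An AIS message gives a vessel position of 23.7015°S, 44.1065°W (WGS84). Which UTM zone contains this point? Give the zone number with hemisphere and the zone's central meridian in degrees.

UTM zone = ⌊(λ + 180)/6⌋ + 1; -44.1065° ∈ [-48°, -42°) → zone 23.
Hemisphere: S (φ < 0).
Central meridian λ₀ = 6×23 − 183 = -45°.

Zone 23S, central meridian -45°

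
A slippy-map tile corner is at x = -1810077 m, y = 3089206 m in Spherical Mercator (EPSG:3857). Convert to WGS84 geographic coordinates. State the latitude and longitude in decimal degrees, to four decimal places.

R = 6378137 m. λ = x/R = -16.26019835°.
φ = 2·arctan(exp(y/R)) − 90° = 2·arctan(1.62311) − 90° = 26.72540162°.

lat 26.7254°, lon -16.2602°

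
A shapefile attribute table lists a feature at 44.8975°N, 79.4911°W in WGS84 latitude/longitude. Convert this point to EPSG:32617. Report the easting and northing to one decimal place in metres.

Zone 17 central meridian λ₀ = 6×17 − 183 = -81°; Δλ = +1.5089°.
Transverse Mercator on WGS84 with k₀ = 0.9996 gives E = 619136.317 m, N = 4972671.464 m.

E 619136.3 m, N 4972671.5 m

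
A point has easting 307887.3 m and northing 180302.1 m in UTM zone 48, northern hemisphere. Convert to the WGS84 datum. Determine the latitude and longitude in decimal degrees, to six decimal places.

Zone 48N: λ₀ = 105°, k₀ = 0.9996, false easting 500000 m.
Meridian distance M = (N − FN)/k₀ = 180374.2 m.
Inverse transverse Mercator on WGS84 gives φ = 1.63049977°, λ = 103.27309989°.

lat 1.630500°, lon 103.273100°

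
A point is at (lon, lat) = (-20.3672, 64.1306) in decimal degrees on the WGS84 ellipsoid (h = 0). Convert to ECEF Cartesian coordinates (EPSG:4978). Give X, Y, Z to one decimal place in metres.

X 2616031.9 m, Y -971189.2 m, Z 5716082.3 m

WGS84: a = 6378137 m, e² = 0.006694380; N(φ) = a/√(1−e²sin²φ) = 6395492.104 m.
X = (N+h)·cosφ·cosλ = 2616031.879 m; Y = (N+h)·cosφ·sinλ = -971189.175 m; Z = (N(1−e²)+h)·sinφ = 5716082.294 m.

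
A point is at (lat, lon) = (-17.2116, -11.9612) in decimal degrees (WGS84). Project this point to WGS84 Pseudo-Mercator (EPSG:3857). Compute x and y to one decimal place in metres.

x -1331514.7 m, y -1945470.5 m

Web Mercator is spherical with R = a = 6378137 m.
x = R·λ = 6378137 × -0.208762322 = -1331514.693 m.
y = R·ln tan(π/4 + φ/2) = 6378137 × -0.305021748 = -1945470.496 m.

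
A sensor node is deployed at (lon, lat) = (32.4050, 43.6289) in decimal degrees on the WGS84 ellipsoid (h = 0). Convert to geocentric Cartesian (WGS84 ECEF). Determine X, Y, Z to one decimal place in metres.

WGS84: a = 6378137 m, e² = 0.006694380; N(φ) = a/√(1−e²sin²φ) = 6388325.090 m.
X = (N+h)·cosφ·cosλ = 3903975.127 m; Y = (N+h)·cosφ·sinλ = 2478015.874 m; Z = (N(1−e²)+h)·sinφ = 4378338.951 m.

X 3903975.1 m, Y 2478015.9 m, Z 4378339.0 m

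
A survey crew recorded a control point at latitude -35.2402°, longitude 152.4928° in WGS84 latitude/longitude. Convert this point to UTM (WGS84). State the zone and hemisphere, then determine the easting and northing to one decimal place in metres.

Longitude 152.4928° lies in the 6° band [150°, 156°), giving zone 56; latitude is south of the equator, so 56S.
Zone 56 central meridian λ₀ = 6×56 − 183 = 153°; Δλ = -0.5072°.
Transverse Mercator on WGS84 with k₀ = 0.9996 gives E = 453852.615 m, N = 6100201.282 m.

Zone 56S: E 453852.6 m, N 6100201.3 m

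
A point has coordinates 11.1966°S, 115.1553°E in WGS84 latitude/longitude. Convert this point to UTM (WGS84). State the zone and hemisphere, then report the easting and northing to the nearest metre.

Zone 50S: E 298580 m, N 8761653 m

Longitude 115.1553° lies in the 6° band [114°, 120°), giving zone 50; latitude is south of the equator, so 50S.
Zone 50 central meridian λ₀ = 6×50 − 183 = 117°; Δλ = -1.8447°.
Transverse Mercator on WGS84 with k₀ = 0.9996 gives E = 298580.214 m, N = 8761652.501 m.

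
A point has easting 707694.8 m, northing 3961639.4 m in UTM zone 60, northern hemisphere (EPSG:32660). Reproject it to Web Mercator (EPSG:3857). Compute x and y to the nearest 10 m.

x 19959340 m, y 4269970 m

Unproject from UTM 60N (λ₀ = 177°) → φ = 35.77689958°, λ = 179.29780053°.
Web Mercator (R = 6378137 m): x = 19959339.856 m, y = 4269966.363 m.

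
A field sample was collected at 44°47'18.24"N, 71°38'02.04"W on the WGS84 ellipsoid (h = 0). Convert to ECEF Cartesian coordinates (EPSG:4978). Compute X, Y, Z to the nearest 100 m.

X 1428700 m, Y -4303200 m, Z 4470700 m

WGS84: a = 6378137 m, e² = 0.006694380; N(φ) = a/√(1−e²sin²φ) = 6388759.051 m.
X = (N+h)·cosφ·cosλ = 1428666.182 m; Y = (N+h)·cosφ·sinλ = -4303228.070 m; Z = (N(1−e²)+h)·sinφ = 4470690.094 m.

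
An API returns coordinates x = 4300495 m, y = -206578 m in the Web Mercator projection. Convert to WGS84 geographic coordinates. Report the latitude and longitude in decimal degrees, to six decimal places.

lat -1.855397°, lon 38.632004°

R = 6378137 m. λ = x/R = 38.63200388°.
φ = 2·arctan(exp(y/R)) − 90° = 2·arctan(0.96813) − 90° = -1.85539739°.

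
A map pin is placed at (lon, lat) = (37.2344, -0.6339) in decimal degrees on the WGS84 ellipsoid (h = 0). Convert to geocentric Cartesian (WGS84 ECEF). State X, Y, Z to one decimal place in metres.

WGS84: a = 6378137 m, e² = 0.006694380; N(φ) = a/√(1−e²sin²φ) = 6378139.613 m.
X = (N+h)·cosφ·cosλ = 5077752.076 m; Y = (N+h)·cosφ·sinλ = 3859030.902 m; Z = (N(1−e²)+h)·sinφ = -70091.632 m.

X 5077752.1 m, Y 3859030.9 m, Z -70091.6 m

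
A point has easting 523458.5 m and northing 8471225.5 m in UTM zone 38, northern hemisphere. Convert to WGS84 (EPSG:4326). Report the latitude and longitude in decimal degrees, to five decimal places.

lat 76.32140°, lon 45.88870°

Zone 38N: λ₀ = 45°, k₀ = 0.9996, false easting 500000 m.
Meridian distance M = (N − FN)/k₀ = 8474615.3 m.
Inverse transverse Mercator on WGS84 gives φ = 76.32140017°, λ = 45.88870130°.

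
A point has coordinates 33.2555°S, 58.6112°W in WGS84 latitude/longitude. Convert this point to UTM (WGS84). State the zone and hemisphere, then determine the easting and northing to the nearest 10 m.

Longitude -58.6112° lies in the 6° band [-60°, -54°), giving zone 21; latitude is south of the equator, so 21S.
Zone 21 central meridian λ₀ = 6×21 − 183 = -57°; Δλ = -1.6112°.
Transverse Mercator on WGS84 with k₀ = 0.9996 gives E = 349915.770 m, N = 6319230.336 m.

Zone 21S: E 349920 m, N 6319230 m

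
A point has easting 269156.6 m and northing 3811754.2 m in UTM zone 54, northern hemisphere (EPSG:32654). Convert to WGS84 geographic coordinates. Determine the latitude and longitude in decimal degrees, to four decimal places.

lat 34.4215°, lon 138.4881°

Zone 54N: λ₀ = 141°, k₀ = 0.9996, false easting 500000 m.
Meridian distance M = (N − FN)/k₀ = 3813279.5 m.
Inverse transverse Mercator on WGS84 gives φ = 34.42150027°, λ = 138.48810014°.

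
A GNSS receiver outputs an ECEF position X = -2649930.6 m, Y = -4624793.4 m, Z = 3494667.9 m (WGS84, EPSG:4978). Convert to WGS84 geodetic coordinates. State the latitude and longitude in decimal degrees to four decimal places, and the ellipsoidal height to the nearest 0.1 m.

lat 33.4270°, lon -119.8120°, h 1975.2 m

λ = atan2(Y, X) = -119.81199981°; p = √(X²+Y²) = 5330182.6 m.
Bowring's method on WGS84 (a = 6378137 m, b = 6356752.314 m) gives φ = 33.42700035°, h = 1975.205 m.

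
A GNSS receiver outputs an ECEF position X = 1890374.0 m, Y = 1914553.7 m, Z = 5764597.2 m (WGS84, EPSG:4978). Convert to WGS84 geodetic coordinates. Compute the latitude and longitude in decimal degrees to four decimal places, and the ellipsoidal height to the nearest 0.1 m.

λ = atan2(Y, X) = 45.36410051°; p = √(X²+Y²) = 2690544.5 m.
Bowring's method on WGS84 (a = 6378137 m, b = 6356752.314 m) gives φ = 65.12700006°, h = 1011.243 m.

lat 65.1270°, lon 45.3641°, h 1011.2 m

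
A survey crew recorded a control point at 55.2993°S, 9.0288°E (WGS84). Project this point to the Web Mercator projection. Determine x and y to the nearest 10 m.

Web Mercator is spherical with R = a = 6378137 m.
x = R·λ = 6378137 × 0.157582288 = 1005081.418 m.
y = R·ln tan(π/4 + φ/2) = 6378137 × -1.163376103 = -7420172.168 m.

x 1005080 m, y -7420170 m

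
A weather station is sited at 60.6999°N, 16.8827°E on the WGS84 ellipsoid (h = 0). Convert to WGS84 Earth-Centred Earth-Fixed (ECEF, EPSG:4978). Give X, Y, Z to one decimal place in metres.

X 2994463.9 m, Y 908800.2 m, Z 5539054.5 m

WGS84: a = 6378137 m, e² = 0.006694380; N(φ) = a/√(1−e²sin²φ) = 6394435.119 m.
X = (N+h)·cosφ·cosλ = 2994463.887 m; Y = (N+h)·cosφ·sinλ = 908800.165 m; Z = (N(1−e²)+h)·sinφ = 5539054.481 m.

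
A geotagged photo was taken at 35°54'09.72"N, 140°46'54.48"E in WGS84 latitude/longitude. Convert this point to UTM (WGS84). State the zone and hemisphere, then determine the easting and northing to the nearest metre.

Zone 54N: E 480310 m, N 3973179 m

Longitude 140.7818° lies in the 6° band [138°, 144°), giving zone 54; latitude is north of the equator, so 54N.
Zone 54 central meridian λ₀ = 6×54 − 183 = 141°; Δλ = -0.2182°.
Transverse Mercator on WGS84 with k₀ = 0.9996 gives E = 480310.009 m, N = 3973178.535 m.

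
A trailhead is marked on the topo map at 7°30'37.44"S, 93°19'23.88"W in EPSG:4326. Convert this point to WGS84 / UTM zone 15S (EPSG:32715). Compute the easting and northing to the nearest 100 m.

E 464300 m, N 9169800 m

Zone 15 central meridian λ₀ = 6×15 − 183 = -93°; Δλ = -0.3233°.
Transverse Mercator on WGS84 with k₀ = 0.9996 gives E = 464331.206 m, N = 9169814.405 m.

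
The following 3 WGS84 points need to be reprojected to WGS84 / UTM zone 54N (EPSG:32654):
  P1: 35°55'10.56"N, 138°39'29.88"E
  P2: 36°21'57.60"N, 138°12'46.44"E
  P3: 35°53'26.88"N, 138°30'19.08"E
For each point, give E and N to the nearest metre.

P1: E 288716 m, N 3977565 m; P2: E 249942 m, N 4028152 m; P3: E 274827 m, N 3974712 m

UTM zone 54N: λ₀ = 141°, k₀ = 0.9996.
P1 (35.9196°, 138.6583°) → (288715.636, 3977564.739) m.
P2 (36.3660°, 138.2129°) → (249941.603, 4028152.320) m.
P3 (35.8908°, 138.5053°) → (274826.620, 3974711.569) m.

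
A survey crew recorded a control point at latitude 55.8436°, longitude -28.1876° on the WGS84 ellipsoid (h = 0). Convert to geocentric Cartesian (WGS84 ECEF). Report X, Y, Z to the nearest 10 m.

WGS84: a = 6378137 m, e² = 0.006694380; N(φ) = a/√(1−e²sin²φ) = 6392806.488 m.
X = (N+h)·cosφ·cosλ = 3163599.279 m; Y = (N+h)·cosφ·sinλ = -1695425.638 m; Z = (N(1−e²)+h)·sinφ = 5254684.961 m.

X 3163600 m, Y -1695430 m, Z 5254680 m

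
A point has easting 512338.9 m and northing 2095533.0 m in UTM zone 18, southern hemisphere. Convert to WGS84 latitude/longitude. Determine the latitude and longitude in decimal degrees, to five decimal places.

Zone 18S: λ₀ = -75°, k₀ = 0.9996, false easting 500000 m, false northing 10000000 m.
Meridian distance M = (N − FN)/k₀ = -7907630.1 m.
Inverse transverse Mercator on WGS84 gives φ = -71.24240008°, λ = -74.65620076°.

lat -71.24240°, lon -74.65620°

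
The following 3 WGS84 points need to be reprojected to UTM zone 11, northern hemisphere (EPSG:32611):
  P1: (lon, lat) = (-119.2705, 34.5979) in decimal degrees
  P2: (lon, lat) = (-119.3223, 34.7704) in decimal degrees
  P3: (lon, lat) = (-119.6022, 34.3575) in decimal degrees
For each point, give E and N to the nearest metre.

UTM zone 11N: λ₀ = -117°, k₀ = 0.9996.
P1 (34.5979°, -119.2705°) → (291785.184, 3830796.445) m.
P2 (34.7704°, -119.3223°) → (287475.544, 3850038.811) m.
P3 (34.3575°, -119.6022°) → (260673.745, 3804864.401) m.

P1: E 291785 m, N 3830796 m; P2: E 287476 m, N 3850039 m; P3: E 260674 m, N 3804864 m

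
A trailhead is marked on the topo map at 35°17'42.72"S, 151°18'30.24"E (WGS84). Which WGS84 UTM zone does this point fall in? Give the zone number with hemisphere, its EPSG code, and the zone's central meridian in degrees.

UTM zone = ⌊(λ + 180)/6⌋ + 1; 151.3084° ∈ [150°, 156°) → zone 56.
Hemisphere: S (φ < 0).
Central meridian λ₀ = 6×56 − 183 = 153°.
EPSG code: 32756.

Zone 56S (EPSG:32756), central meridian 153°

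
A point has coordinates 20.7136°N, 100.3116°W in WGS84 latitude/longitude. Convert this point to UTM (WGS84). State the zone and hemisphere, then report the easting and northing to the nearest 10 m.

Longitude -100.3116° lies in the 6° band [-102°, -96°), giving zone 14; latitude is north of the equator, so 14N.
Zone 14 central meridian λ₀ = 6×14 − 183 = -99°; Δλ = -1.3116°.
Transverse Mercator on WGS84 with k₀ = 0.9996 gives E = 363419.633 m, N = 2291004.491 m.

Zone 14N: E 363420 m, N 2291000 m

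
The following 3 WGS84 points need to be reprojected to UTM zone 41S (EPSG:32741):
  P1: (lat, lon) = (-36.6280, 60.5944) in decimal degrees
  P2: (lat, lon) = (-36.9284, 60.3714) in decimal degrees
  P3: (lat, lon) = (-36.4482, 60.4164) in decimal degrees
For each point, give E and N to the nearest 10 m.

UTM zone 41S: λ₀ = 63°, k₀ = 0.9996.
P1 (-36.6280°, 60.5944°) → (284902.613, 5943698.566) m.
P2 (-36.9284°, 60.3714°) → (265875.351, 5909842.384) m.
P3 (-36.4482°, 60.4164°) → (268447.718, 5963234.989) m.

P1: E 284900 m, N 5943700 m; P2: E 265880 m, N 5909840 m; P3: E 268450 m, N 5963230 m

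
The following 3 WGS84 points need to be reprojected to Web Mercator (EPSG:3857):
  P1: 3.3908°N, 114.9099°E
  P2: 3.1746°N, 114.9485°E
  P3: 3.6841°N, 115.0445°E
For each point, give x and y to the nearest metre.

Web Mercator: x = R·λ, y = R·ln tan(π/4+φ/2), R = 6378137 m.
P1 (3.3908°, 114.9099°) → (12791711.555, 377682.656) m.
P2 (3.1746°, 114.9485°) → (12796008.487, 353575.812) m.
P3 (3.6841°, 115.0445°) → (12806695.159, 410395.026) m.

P1: x 12791712 m, y 377683 m; P2: x 12796008 m, y 353576 m; P3: x 12806695 m, y 410395 m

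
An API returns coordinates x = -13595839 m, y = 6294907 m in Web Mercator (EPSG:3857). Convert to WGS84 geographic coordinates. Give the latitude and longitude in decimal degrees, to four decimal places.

lat 49.1180°, lon -122.1335°

R = 6378137 m. λ = x/R = -122.13349974°.
φ = 2·arctan(exp(y/R)) − 90° = 2·arctan(2.68304) − 90° = 49.11799827°.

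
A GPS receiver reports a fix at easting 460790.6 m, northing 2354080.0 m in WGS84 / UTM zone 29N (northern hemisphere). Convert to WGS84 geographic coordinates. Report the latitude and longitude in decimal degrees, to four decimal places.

Zone 29N: λ₀ = -9°, k₀ = 0.9996, false easting 500000 m.
Meridian distance M = (N − FN)/k₀ = 2355022.0 m.
Inverse transverse Mercator on WGS84 gives φ = 21.28810042°, λ = -9.37799978°.

lat 21.2881°, lon -9.3780°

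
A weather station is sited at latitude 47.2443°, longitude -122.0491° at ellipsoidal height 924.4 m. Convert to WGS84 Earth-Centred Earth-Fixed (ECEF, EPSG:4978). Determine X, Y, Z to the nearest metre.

X -2302160 m, Y -3677211 m, Z 4660924 m

WGS84: a = 6378137 m, e² = 0.006694380; N(φ) = a/√(1−e²sin²φ) = 6389678.055 m.
X = (N+h)·cosφ·cosλ = -2302160.438 m; Y = (N+h)·cosφ·sinλ = -3677210.997 m; Z = (N(1−e²)+h)·sinφ = 4660923.946 m.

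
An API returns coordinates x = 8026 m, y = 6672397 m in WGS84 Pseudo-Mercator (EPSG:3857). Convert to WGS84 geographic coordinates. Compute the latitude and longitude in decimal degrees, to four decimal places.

R = 6378137 m. λ = x/R = 0.07209878°.
φ = 2·arctan(exp(y/R)) − 90° = 2·arctan(2.84663) − 90° = 51.28800240°.

lat 51.2880°, lon 0.0721°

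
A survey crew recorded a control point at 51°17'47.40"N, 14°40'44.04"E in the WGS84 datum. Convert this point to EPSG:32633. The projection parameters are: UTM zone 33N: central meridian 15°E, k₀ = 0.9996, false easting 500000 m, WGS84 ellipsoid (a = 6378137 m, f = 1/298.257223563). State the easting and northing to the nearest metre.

E 477612 m, N 5682847 m

Zone 33 central meridian λ₀ = 6×33 − 183 = 15°; Δλ = -0.3211°.
Transverse Mercator on WGS84 with k₀ = 0.9996 gives E = 477612.475 m, N = 5682846.605 m.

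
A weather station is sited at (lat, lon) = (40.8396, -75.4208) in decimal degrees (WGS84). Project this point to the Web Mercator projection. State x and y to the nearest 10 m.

x -8395810 m, y 4988710 m

Web Mercator is spherical with R = a = 6378137 m.
x = R·λ = 6378137 × -1.316341284 = -8395805.051 m.
y = R·ln tan(π/4 + φ/2) = 6378137 × 0.782158083 = 4988711.411 m.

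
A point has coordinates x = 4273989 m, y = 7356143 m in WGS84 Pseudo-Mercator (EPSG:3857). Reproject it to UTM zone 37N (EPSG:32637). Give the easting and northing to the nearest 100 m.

Web Mercator inverse (R = 6378137 m) → φ = 54.97050068°, λ = 38.39389643°.
UTM 37N forward: E = 461200.250 m, N = 6091676.824 m.

E 461200 m, N 6091700 m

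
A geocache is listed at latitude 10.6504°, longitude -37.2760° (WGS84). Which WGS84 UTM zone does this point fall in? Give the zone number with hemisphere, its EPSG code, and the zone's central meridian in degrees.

Zone 24N (EPSG:32624), central meridian -39°

UTM zone = ⌊(λ + 180)/6⌋ + 1; -37.2760° ∈ [-42°, -36°) → zone 24.
Hemisphere: N (φ ≥ 0).
Central meridian λ₀ = 6×24 − 183 = -39°.
EPSG code: 32624.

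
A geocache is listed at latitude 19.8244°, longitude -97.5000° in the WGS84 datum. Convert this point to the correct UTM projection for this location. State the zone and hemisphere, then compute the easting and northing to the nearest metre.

Zone 14N: E 657095 m, N 2192747 m

Longitude -97.5000° lies in the 6° band [-102°, -96°), giving zone 14; latitude is north of the equator, so 14N.
Zone 14 central meridian λ₀ = 6×14 − 183 = -99°; Δλ = +1.5000°.
Transverse Mercator on WGS84 with k₀ = 0.9996 gives E = 657095.013 m, N = 2192747.108 m.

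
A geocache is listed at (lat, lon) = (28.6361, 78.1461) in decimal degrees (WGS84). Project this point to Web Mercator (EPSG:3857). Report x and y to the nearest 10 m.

x 8699180 m, y 3329410 m

Web Mercator is spherical with R = a = 6378137 m.
x = R·λ = 6378137 × 1.363906743 = 8699184.059 m.
y = R·ln tan(π/4 + φ/2) = 6378137 × 0.522003643 = 3329410.748 m.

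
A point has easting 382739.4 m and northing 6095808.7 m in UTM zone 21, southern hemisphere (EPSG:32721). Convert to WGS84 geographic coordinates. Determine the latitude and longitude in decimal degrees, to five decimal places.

lat -35.27400°, lon -58.28930°

Zone 21S: λ₀ = -57°, k₀ = 0.9996, false easting 500000 m, false northing 10000000 m.
Meridian distance M = (N − FN)/k₀ = -3905753.6 m.
Inverse transverse Mercator on WGS84 gives φ = -35.27400015°, λ = -58.28930053°.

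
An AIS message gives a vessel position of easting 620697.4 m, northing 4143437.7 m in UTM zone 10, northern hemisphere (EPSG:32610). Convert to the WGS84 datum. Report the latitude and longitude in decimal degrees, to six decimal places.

lat 37.429900°, lon -121.635800°

Zone 10N: λ₀ = -123°, k₀ = 0.9996, false easting 500000 m.
Meridian distance M = (N − FN)/k₀ = 4145095.7 m.
Inverse transverse Mercator on WGS84 gives φ = 37.42989973°, λ = -121.63579979°.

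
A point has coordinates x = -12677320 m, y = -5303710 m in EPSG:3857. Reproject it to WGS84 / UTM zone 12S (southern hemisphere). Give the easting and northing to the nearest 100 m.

Web Mercator inverse (R = 6378137 m) → φ = -42.94569683°, λ = -113.88230318°.
UTM 12S forward: E = 264854.175 m, N = 5241184.041 m.

E 264900 m, N 5241200 m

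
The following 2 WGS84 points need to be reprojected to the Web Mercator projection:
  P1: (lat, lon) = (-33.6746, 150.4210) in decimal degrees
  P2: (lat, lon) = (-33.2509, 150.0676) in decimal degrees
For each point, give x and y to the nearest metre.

Web Mercator: x = R·λ, y = R·ln tan(π/4+φ/2), R = 6378137 m.
P1 (-33.6746°, 150.4210°) → (16744789.125, -3985191.998) m.
P2 (-33.2509°, 150.0676°) → (16705448.817, -3928654.292) m.

P1: x 16744789 m, y -3985192 m; P2: x 16705449 m, y -3928654 m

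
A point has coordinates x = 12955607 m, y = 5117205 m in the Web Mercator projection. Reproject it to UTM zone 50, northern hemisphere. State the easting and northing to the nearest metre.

E 448601 m, N 4617441 m

Web Mercator inverse (R = 6378137 m) → φ = 41.70710052°, λ = 116.38219783°.
UTM 50N forward: E = 448601.016 m, N = 4617441.134 m.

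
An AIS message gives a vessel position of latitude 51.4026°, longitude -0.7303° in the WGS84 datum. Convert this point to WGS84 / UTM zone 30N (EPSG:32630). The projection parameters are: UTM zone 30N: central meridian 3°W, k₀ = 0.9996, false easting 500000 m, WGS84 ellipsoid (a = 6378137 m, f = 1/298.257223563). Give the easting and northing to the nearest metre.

Zone 30 central meridian λ₀ = 6×30 − 183 = -3°; Δλ = +2.2697°.
Transverse Mercator on WGS84 with k₀ = 0.9996 gives E = 657872.566 m, N = 5697041.522 m.

E 657873 m, N 5697042 m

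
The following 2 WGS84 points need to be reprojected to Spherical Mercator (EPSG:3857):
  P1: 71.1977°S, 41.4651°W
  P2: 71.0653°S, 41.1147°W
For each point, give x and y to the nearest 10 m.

P1: x -4615870 m, y -11470210 m; P2: x -4576870 m, y -11424640 m

Web Mercator: x = R·λ, y = R·ln tan(π/4+φ/2), R = 6378137 m.
P1 (-71.1977°, -41.4651°) → (-4615873.818, -11470211.607) m.
P2 (-71.0653°, -41.1147°) → (-4576867.468, -11424636.820) m.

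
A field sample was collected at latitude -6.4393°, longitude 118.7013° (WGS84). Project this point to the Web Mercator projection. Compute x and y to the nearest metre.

x 13213768 m, y -718333 m

Web Mercator is spherical with R = a = 6378137 m.
x = R·λ = 6378137 × 2.071728511 = 13213768.272 m.
y = R·ln tan(π/4 + φ/2) = 6378137 × -0.112624327 = -718333.385 m.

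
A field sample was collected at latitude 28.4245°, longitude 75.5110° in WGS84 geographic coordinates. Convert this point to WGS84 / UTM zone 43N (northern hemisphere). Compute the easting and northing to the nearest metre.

E 550045 m, N 3144334 m

Zone 43 central meridian λ₀ = 6×43 − 183 = 75°; Δλ = +0.5110°.
Transverse Mercator on WGS84 with k₀ = 0.9996 gives E = 550044.907 m, N = 3144334.096 m.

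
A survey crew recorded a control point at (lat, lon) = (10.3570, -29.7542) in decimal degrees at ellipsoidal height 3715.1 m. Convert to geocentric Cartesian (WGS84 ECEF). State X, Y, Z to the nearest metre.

WGS84: a = 6378137 m, e² = 0.006694380; N(φ) = a/√(1−e²sin²φ) = 6378827.132 m.
X = (N+h)·cosφ·cosλ = 5450800.732 m; Y = (N+h)·cosφ·sinλ = -3115919.393 m; Z = (N(1−e²)+h)·sinφ = 1139782.335 m.

X 5450801 m, Y -3115919 m, Z 1139782 m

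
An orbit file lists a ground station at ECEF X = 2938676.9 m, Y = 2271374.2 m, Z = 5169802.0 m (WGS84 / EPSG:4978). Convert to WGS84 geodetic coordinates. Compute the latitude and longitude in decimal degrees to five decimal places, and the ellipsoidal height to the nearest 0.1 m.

λ = atan2(Y, X) = 37.70130094°; p = √(X²+Y²) = 3714157.1 m.
Bowring's method on WGS84 (a = 6378137 m, b = 6356752.314 m) gives φ = 54.48739980°, h = 1666.572 m.

lat 54.48740°, lon 37.70130°, h 1666.6 m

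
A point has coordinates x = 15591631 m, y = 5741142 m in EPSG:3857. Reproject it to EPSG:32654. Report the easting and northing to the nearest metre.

E 427049 m, N 5067232 m

Web Mercator inverse (R = 6378137 m) → φ = 45.75479725°, λ = 140.06200432°.
UTM 54N forward: E = 427048.743 m, N = 5067232.163 m.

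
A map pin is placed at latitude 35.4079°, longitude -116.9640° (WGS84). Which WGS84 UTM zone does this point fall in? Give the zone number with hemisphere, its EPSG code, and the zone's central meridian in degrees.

UTM zone = ⌊(λ + 180)/6⌋ + 1; -116.9640° ∈ [-120°, -114°) → zone 11.
Hemisphere: N (φ ≥ 0).
Central meridian λ₀ = 6×11 − 183 = -117°.
EPSG code: 32611.

Zone 11N (EPSG:32611), central meridian -117°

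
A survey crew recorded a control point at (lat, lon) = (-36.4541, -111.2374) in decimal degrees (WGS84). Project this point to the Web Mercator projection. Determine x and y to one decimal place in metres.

x -12382890.7 m, y -4363286.1 m

Web Mercator is spherical with R = a = 6378137 m.
x = R·λ = 6378137 × -1.941458881 = -12382890.725 m.
y = R·ln tan(π/4 + φ/2) = 6378137 × -0.684100401 = -4363286.082 m.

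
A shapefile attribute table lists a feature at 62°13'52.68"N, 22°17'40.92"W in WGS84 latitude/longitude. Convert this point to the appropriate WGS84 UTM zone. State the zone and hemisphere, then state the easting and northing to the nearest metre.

Zone 27N: E 432705 m, N 6900620 m

Longitude -22.2947° lies in the 6° band [-24°, -18°), giving zone 27; latitude is north of the equator, so 27N.
Zone 27 central meridian λ₀ = 6×27 − 183 = -21°; Δλ = -1.2947°.
Transverse Mercator on WGS84 with k₀ = 0.9996 gives E = 432705.025 m, N = 6900620.436 m.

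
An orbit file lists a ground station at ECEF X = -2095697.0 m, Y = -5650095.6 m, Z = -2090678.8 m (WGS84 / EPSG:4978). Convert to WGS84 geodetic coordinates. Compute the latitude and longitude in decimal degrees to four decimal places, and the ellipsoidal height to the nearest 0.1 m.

λ = atan2(Y, X) = -110.35049959°; p = √(X²+Y²) = 6026236.5 m.
Bowring's method on WGS84 (a = 6378137 m, b = 6356752.314 m) gives φ = -19.25259975°, h = 2764.905 m.

lat -19.2526°, lon -110.3505°, h 2764.9 m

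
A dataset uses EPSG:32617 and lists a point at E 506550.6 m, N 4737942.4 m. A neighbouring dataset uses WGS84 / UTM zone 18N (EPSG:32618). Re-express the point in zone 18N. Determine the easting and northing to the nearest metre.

E 15803 m, N 4754965 m

UTM 17N → geographic: φ = 42.79400027°, λ = -80.91989985°.
UTM 18N (λ₀ = -75°) forward: E = 15803.272 m, N = 4754964.595 m.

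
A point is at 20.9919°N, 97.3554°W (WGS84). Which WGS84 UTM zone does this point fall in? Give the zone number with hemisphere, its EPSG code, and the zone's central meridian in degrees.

Zone 14N (EPSG:32614), central meridian -99°

UTM zone = ⌊(λ + 180)/6⌋ + 1; -97.3554° ∈ [-102°, -96°) → zone 14.
Hemisphere: N (φ ≥ 0).
Central meridian λ₀ = 6×14 − 183 = -99°.
EPSG code: 32614.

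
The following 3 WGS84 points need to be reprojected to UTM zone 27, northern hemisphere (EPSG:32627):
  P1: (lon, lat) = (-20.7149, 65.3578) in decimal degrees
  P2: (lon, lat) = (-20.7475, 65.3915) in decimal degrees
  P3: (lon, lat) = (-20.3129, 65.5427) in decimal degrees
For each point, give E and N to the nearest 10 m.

UTM zone 27N: λ₀ = -21°, k₀ = 0.9996.
P1 (65.3578°, -20.7149°) → (513264.233, 7248361.636) m.
P2 (65.3915°, -20.7475°) → (511732.483, 7252111.132) m.
P3 (65.5427°, -20.3129°) → (531742.013, 7269112.875) m.

P1: E 513260 m, N 7248360 m; P2: E 511730 m, N 7252110 m; P3: E 531740 m, N 7269110 m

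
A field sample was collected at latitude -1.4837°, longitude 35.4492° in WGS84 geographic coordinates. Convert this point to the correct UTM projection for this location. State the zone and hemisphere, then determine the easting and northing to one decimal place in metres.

Longitude 35.4492° lies in the 6° band [30°, 36°), giving zone 36; latitude is south of the equator, so 36S.
Zone 36 central meridian λ₀ = 6×36 − 183 = 33°; Δλ = +2.4492°.
Transverse Mercator on WGS84 with k₀ = 0.9996 gives E = 772527.336 m, N = 9835855.313 m.

Zone 36S: E 772527.3 m, N 9835855.3 m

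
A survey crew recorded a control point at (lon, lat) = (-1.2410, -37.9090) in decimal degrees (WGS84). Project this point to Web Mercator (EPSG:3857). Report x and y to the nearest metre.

x -138147 m, y -4566579 m

Web Mercator is spherical with R = a = 6378137 m.
x = R·λ = 6378137 × -0.021659536 = -138147.488 m.
y = R·ln tan(π/4 + φ/2) = 6378137 × -0.715973728 = -4566578.529 m.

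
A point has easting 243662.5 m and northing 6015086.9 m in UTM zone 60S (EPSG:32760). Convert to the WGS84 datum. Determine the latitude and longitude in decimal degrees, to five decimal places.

lat -35.97500°, lon 174.15710°

Zone 60S: λ₀ = 177°, k₀ = 0.9996, false easting 500000 m, false northing 10000000 m.
Meridian distance M = (N − FN)/k₀ = -3986507.7 m.
Inverse transverse Mercator on WGS84 gives φ = -35.97499965°, λ = 174.15710034°.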